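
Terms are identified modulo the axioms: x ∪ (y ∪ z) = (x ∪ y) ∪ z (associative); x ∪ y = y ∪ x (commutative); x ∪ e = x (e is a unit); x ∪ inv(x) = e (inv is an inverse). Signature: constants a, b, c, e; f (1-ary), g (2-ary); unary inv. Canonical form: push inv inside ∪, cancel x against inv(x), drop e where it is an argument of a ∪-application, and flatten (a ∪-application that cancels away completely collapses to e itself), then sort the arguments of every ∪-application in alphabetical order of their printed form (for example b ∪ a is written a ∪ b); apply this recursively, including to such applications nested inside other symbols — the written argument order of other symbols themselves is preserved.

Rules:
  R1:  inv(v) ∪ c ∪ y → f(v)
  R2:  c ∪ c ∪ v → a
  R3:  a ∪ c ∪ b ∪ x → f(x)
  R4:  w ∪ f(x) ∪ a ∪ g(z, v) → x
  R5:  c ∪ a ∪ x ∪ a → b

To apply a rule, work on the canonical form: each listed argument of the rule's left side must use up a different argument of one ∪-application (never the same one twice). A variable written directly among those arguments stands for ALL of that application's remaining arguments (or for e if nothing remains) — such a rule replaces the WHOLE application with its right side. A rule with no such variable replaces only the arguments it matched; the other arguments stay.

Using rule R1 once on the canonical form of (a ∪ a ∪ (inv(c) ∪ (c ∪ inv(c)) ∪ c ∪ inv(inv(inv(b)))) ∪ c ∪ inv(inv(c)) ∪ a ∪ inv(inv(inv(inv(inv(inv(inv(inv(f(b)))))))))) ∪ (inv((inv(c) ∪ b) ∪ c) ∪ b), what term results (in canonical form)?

Answer: f(b)

Derivation:
Canonical form:  a ∪ a ∪ a ∪ c ∪ c ∪ f(b) ∪ inv(b)
R1 matches:  uses c, inv(b);  v := b, y := a ∪ a ∪ a ∪ c ∪ f(b)
The extension variable absorbs all remaining arguments, so the whole application is rewritten.
Result:  f(b)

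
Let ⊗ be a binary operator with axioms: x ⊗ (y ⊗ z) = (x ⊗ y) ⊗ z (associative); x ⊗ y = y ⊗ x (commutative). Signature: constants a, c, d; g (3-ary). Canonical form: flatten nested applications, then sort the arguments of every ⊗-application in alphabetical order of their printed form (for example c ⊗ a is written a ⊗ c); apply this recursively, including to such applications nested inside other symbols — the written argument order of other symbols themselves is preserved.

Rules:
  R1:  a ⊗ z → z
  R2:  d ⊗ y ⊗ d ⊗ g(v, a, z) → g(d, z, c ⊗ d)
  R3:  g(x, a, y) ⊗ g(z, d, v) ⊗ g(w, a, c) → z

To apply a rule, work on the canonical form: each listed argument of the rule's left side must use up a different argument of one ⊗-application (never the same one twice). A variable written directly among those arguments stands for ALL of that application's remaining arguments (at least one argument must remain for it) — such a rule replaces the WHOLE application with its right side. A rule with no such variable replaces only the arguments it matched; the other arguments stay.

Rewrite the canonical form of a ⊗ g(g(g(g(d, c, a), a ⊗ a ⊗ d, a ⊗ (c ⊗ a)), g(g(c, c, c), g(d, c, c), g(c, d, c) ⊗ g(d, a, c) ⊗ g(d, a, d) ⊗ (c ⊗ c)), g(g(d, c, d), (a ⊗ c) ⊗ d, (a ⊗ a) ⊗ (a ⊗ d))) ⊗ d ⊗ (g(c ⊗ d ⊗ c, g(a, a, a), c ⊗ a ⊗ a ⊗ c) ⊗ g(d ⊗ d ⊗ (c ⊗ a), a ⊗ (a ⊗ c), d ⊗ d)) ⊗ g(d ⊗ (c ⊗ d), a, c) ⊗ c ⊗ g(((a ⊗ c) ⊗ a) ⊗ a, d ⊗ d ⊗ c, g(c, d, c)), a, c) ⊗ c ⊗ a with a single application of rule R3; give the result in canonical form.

Answer: a ⊗ a ⊗ c ⊗ g(c ⊗ d ⊗ g(a ⊗ a ⊗ a ⊗ c, c ⊗ d ⊗ d, g(c, d, c)) ⊗ g(a ⊗ c ⊗ d ⊗ d, a ⊗ a ⊗ c, d ⊗ d) ⊗ g(c ⊗ c ⊗ d, g(a, a, a), a ⊗ a ⊗ c ⊗ c) ⊗ g(c ⊗ d ⊗ d, a, c) ⊗ g(g(g(d, c, a), a ⊗ a ⊗ d, a ⊗ a ⊗ c), g(g(c, c, c), g(d, c, c), c ⊗ c ⊗ c), g(g(d, c, d), a ⊗ c ⊗ d, a ⊗ a ⊗ a ⊗ d)), a, c)

Derivation:
Canonical form:  a ⊗ a ⊗ c ⊗ g(c ⊗ d ⊗ g(a ⊗ a ⊗ a ⊗ c, c ⊗ d ⊗ d, g(c, d, c)) ⊗ g(a ⊗ c ⊗ d ⊗ d, a ⊗ a ⊗ c, d ⊗ d) ⊗ g(c ⊗ c ⊗ d, g(a, a, a), a ⊗ a ⊗ c ⊗ c) ⊗ g(c ⊗ d ⊗ d, a, c) ⊗ g(g(g(d, c, a), a ⊗ a ⊗ d, a ⊗ a ⊗ c), g(g(c, c, c), g(d, c, c), c ⊗ c ⊗ g(c, d, c) ⊗ g(d, a, c) ⊗ g(d, a, d)), g(g(d, c, d), a ⊗ c ⊗ d, a ⊗ a ⊗ a ⊗ d)), a, c)
Apply R3:  consuming g(c, d, c), g(d, a, c), g(d, a, d);  v := c, w := d, x := d, y := d, z := c
New term:  a ⊗ a ⊗ c ⊗ g(c ⊗ d ⊗ g(a ⊗ a ⊗ a ⊗ c, c ⊗ d ⊗ d, g(c, d, c)) ⊗ g(a ⊗ c ⊗ d ⊗ d, a ⊗ a ⊗ c, d ⊗ d) ⊗ g(c ⊗ c ⊗ d, g(a, a, a), a ⊗ a ⊗ c ⊗ c) ⊗ g(c ⊗ d ⊗ d, a, c) ⊗ g(g(g(d, c, a), a ⊗ a ⊗ d, a ⊗ a ⊗ c), g(g(c, c, c), g(d, c, c), c ⊗ c ⊗ c), g(g(d, c, d), a ⊗ c ⊗ d, a ⊗ a ⊗ a ⊗ d)), a, c)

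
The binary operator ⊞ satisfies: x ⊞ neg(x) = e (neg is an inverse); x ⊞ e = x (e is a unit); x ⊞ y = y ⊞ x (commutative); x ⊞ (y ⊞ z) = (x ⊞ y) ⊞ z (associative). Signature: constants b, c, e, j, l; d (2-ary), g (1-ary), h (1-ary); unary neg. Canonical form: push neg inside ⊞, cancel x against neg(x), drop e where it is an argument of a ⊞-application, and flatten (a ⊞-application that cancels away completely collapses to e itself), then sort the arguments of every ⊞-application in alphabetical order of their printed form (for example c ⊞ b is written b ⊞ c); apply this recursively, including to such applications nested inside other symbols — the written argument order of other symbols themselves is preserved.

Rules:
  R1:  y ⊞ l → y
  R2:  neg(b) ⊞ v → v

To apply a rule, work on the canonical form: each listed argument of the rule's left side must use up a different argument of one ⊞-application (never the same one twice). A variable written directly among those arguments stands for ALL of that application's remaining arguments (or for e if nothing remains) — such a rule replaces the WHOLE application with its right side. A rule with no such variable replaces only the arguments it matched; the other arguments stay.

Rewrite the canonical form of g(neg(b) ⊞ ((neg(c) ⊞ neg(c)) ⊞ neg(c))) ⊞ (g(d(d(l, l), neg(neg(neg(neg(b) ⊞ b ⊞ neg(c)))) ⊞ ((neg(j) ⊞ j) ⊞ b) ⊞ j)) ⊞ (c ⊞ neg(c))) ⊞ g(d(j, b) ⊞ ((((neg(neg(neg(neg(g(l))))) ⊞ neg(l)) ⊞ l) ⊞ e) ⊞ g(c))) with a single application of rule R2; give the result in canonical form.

Answer: g(d(d(l, l), b ⊞ c ⊞ j)) ⊞ g(d(j, b) ⊞ g(c) ⊞ g(l)) ⊞ g(neg(c) ⊞ neg(c) ⊞ neg(c))

Derivation:
Canonical form:  g(d(d(l, l), b ⊞ c ⊞ j)) ⊞ g(d(j, b) ⊞ g(c) ⊞ g(l)) ⊞ g(neg(b) ⊞ neg(c) ⊞ neg(c) ⊞ neg(c))
Match R2:  consume neg(b);  v := neg(c) ⊞ neg(c) ⊞ neg(c)
The variable takes the whole remainder — replace the entire application.
Giving:  g(d(d(l, l), b ⊞ c ⊞ j)) ⊞ g(d(j, b) ⊞ g(c) ⊞ g(l)) ⊞ g(neg(c) ⊞ neg(c) ⊞ neg(c))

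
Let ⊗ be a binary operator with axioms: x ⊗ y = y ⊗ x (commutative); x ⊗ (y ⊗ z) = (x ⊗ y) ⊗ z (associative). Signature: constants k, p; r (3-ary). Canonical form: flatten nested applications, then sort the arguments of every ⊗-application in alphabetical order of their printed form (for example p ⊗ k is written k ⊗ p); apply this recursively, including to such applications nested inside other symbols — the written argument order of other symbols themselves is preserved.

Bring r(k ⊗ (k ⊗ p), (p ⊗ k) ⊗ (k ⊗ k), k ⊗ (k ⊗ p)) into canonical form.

Work inside:  (p ⊗ k) ⊗ (k ⊗ k)
Merge nested applications:  p ⊗ k ⊗ k ⊗ k
Order the arguments:  k ⊗ k ⊗ k ⊗ p
Rebuild:  r(k ⊗ k ⊗ p, k ⊗ k ⊗ k ⊗ p, k ⊗ k ⊗ p)

Answer: r(k ⊗ k ⊗ p, k ⊗ k ⊗ k ⊗ p, k ⊗ k ⊗ p)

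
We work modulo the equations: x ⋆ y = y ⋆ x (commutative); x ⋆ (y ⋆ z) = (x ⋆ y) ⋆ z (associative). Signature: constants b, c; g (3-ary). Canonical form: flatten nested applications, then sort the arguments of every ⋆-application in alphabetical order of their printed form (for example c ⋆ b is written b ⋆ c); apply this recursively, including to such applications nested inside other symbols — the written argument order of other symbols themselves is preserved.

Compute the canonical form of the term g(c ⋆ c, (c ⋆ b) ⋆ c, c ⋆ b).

Answer: g(c ⋆ c, b ⋆ c ⋆ c, b ⋆ c)

Derivation:
Descend into:  (c ⋆ b) ⋆ c
Flatten:  c ⋆ b ⋆ c
Order the arguments:  b ⋆ c ⋆ c
Put back:  g(c ⋆ c, b ⋆ c ⋆ c, b ⋆ c)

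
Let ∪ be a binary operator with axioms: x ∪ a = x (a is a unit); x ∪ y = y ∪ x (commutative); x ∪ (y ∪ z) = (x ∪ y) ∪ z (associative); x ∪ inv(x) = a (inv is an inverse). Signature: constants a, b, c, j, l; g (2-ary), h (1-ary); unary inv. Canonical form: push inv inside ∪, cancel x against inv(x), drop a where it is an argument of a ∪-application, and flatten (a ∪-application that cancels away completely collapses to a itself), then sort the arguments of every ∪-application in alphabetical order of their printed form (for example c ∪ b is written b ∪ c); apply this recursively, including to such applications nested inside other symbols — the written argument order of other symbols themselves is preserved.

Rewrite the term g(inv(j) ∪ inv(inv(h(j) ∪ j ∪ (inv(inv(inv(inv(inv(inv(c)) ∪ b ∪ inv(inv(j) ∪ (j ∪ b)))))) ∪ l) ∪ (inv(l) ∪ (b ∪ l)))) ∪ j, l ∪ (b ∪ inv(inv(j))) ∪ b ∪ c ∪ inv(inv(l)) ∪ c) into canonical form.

Answer: g(b ∪ c ∪ h(j) ∪ j ∪ l, b ∪ b ∪ c ∪ c ∪ j ∪ l ∪ l)

Derivation:
Descend into:  inv(j) ∪ inv(inv(h(j) ∪ j ∪ (inv(inv(inv(inv(inv(inv(c)) ∪ b ∪ inv(inv(j) ∪ (j ∪ b)))))) ∪ l) ∪ (inv(l) ∪ (b ∪ l)))) ∪ j
Push inv inside:  distribute inv over ∪ and collapse double inv
Combine occurrences:  j ∪ h(j) ∪ c ∪ b ∪ l
Sort arguments:  b ∪ c ∪ h(j) ∪ j ∪ l
Rebuild:  g(b ∪ c ∪ h(j) ∪ j ∪ l, b ∪ b ∪ c ∪ c ∪ j ∪ l ∪ l)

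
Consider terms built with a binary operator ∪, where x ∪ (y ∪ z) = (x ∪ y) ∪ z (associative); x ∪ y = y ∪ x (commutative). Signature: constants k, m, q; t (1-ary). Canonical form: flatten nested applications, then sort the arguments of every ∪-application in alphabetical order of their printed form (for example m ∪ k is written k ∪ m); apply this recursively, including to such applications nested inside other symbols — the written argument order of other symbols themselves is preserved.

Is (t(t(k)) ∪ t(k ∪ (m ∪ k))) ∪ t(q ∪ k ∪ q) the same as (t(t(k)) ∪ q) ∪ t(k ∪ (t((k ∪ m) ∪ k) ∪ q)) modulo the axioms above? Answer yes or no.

Left:  (t(t(k)) ∪ t(k ∪ (m ∪ k))) ∪ t(q ∪ k ∪ q)
  Merge nested applications:  t(t(k)) ∪ t(k ∪ (m ∪ k)) ∪ t(q ∪ k ∪ q)
  Canonicalize subterm:  t(k ∪ (m ∪ k))  →  t(k ∪ k ∪ m)
  Inside:  t(q ∪ k ∪ q)  →  t(k ∪ q ∪ q)
  Sort:  t(k ∪ k ∪ m) ∪ t(k ∪ q ∪ q) ∪ t(t(k))
Right:  (t(t(k)) ∪ q) ∪ t(k ∪ (t((k ∪ m) ∪ k) ∪ q))
  Un-nest:  t(t(k)) ∪ q ∪ t(k ∪ (t((k ∪ m) ∪ k) ∪ q))
  Simplify inside:  t(k ∪ (t((k ∪ m) ∪ k) ∪ q))  →  t(k ∪ q ∪ t(k ∪ k ∪ m))
  Sort arguments:  q ∪ t(k ∪ q ∪ t(k ∪ k ∪ m)) ∪ t(t(k))

Answer: no — t(k ∪ k ∪ m) ∪ t(k ∪ q ∪ q) ∪ t(t(k)) vs q ∪ t(k ∪ q ∪ t(k ∪ k ∪ m)) ∪ t(t(k))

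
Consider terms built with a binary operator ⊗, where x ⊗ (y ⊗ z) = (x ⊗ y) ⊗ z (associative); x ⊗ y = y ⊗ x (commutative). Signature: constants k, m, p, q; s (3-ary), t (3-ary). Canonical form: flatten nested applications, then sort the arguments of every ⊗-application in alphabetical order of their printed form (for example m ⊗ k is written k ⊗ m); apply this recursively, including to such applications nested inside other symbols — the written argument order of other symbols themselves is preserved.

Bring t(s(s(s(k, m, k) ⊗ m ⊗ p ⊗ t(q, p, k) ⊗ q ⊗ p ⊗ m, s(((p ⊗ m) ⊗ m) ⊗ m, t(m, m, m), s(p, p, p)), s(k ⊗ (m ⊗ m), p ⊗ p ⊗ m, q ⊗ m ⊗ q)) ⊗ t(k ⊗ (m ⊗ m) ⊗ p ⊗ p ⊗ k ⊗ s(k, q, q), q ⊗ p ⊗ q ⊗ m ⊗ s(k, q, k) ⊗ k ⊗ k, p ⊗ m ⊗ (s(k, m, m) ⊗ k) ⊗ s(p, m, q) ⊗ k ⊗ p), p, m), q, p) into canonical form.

Answer: t(s(s(m ⊗ m ⊗ p ⊗ p ⊗ q ⊗ s(k, m, k) ⊗ t(q, p, k), s(m ⊗ m ⊗ m ⊗ p, t(m, m, m), s(p, p, p)), s(k ⊗ m ⊗ m, m ⊗ p ⊗ p, m ⊗ q ⊗ q)) ⊗ t(k ⊗ k ⊗ m ⊗ m ⊗ p ⊗ p ⊗ s(k, q, q), k ⊗ k ⊗ m ⊗ p ⊗ q ⊗ q ⊗ s(k, q, k), k ⊗ k ⊗ m ⊗ p ⊗ p ⊗ s(k, m, m) ⊗ s(p, m, q)), p, m), q, p)

Derivation:
Work inside:  s(s(k, m, k) ⊗ m ⊗ p ⊗ t(q, p, k) ⊗ q ⊗ p ⊗ m, s(((p ⊗ m) ⊗ m) ⊗ m, t(m, m, m), s(p, p, p)), s(k ⊗ (m ⊗ m), p ⊗ p ⊗ m, q ⊗ m ⊗ q)) ⊗ t(k ⊗ (m ⊗ m) ⊗ p ⊗ p ⊗ k ⊗ s(k, q, q), q ⊗ p ⊗ q ⊗ m ⊗ s(k, q, k) ⊗ k ⊗ k, p ⊗ m ⊗ (s(k, m, m) ⊗ k) ⊗ s(p, m, q) ⊗ k ⊗ p)
Inside:  s(s(k, m, k) ⊗ m ⊗ p ⊗ t(q, p, k) ⊗ q ⊗ p ⊗ m, s(((p ⊗ m) ⊗ m) ⊗ m, t(m, m, m), s(p, p, p)), s(k ⊗ (m ⊗ m), p ⊗ p ⊗ m, q ⊗ m ⊗ q))  →  s(m ⊗ m ⊗ p ⊗ p ⊗ q ⊗ s(k, m, k) ⊗ t(q, p, k), s(m ⊗ m ⊗ m ⊗ p, t(m, m, m), s(p, p, p)), s(k ⊗ m ⊗ m, m ⊗ p ⊗ p, m ⊗ q ⊗ q))
Simplify inside:  t(k ⊗ (m ⊗ m) ⊗ p ⊗ p ⊗ k ⊗ s(k, q, q), q ⊗ p ⊗ q ⊗ m ⊗ s(k, q, k) ⊗ k ⊗ k, p ⊗ m ⊗ (s(k, m, m) ⊗ k) ⊗ s(p, m, q) ⊗ k ⊗ p)  →  t(k ⊗ k ⊗ m ⊗ m ⊗ p ⊗ p ⊗ s(k, q, q), k ⊗ k ⊗ m ⊗ p ⊗ q ⊗ q ⊗ s(k, q, k), k ⊗ k ⊗ m ⊗ p ⊗ p ⊗ s(k, m, m) ⊗ s(p, m, q))
Sort arguments:  s(m ⊗ m ⊗ p ⊗ p ⊗ q ⊗ s(k, m, k) ⊗ t(q, p, k), s(m ⊗ m ⊗ m ⊗ p, t(m, m, m), s(p, p, p)), s(k ⊗ m ⊗ m, m ⊗ p ⊗ p, m ⊗ q ⊗ q)) ⊗ t(k ⊗ k ⊗ m ⊗ m ⊗ p ⊗ p ⊗ s(k, q, q), k ⊗ k ⊗ m ⊗ p ⊗ q ⊗ q ⊗ s(k, q, k), k ⊗ k ⊗ m ⊗ p ⊗ p ⊗ s(k, m, m) ⊗ s(p, m, q))
Rebuild:  t(s(s(m ⊗ m ⊗ p ⊗ p ⊗ q ⊗ s(k, m, k) ⊗ t(q, p, k), s(m ⊗ m ⊗ m ⊗ p, t(m, m, m), s(p, p, p)), s(k ⊗ m ⊗ m, m ⊗ p ⊗ p, m ⊗ q ⊗ q)) ⊗ t(k ⊗ k ⊗ m ⊗ m ⊗ p ⊗ p ⊗ s(k, q, q), k ⊗ k ⊗ m ⊗ p ⊗ q ⊗ q ⊗ s(k, q, k), k ⊗ k ⊗ m ⊗ p ⊗ p ⊗ s(k, m, m) ⊗ s(p, m, q)), p, m), q, p)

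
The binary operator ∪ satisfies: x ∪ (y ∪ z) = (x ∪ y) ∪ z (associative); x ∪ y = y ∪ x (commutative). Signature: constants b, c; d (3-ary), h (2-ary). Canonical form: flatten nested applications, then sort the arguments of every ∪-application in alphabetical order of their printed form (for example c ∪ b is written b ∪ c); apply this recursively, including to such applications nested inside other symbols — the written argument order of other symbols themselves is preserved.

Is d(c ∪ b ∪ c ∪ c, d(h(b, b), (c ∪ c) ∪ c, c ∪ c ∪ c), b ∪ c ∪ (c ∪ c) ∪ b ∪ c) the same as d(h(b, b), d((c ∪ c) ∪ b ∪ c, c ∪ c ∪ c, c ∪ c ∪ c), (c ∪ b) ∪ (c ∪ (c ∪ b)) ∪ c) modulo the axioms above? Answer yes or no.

Left:  d(c ∪ b ∪ c ∪ c, d(h(b, b), (c ∪ c) ∪ c, c ∪ c ∪ c), b ∪ c ∪ (c ∪ c) ∪ b ∪ c)
  Descend into:  b ∪ c ∪ (c ∪ c) ∪ b ∪ c
  Merge nested applications:  b ∪ c ∪ c ∪ c ∪ b ∪ c
  Sort arguments:  b ∪ b ∪ c ∪ c ∪ c ∪ c
  Reassemble:  d(b ∪ c ∪ c ∪ c, d(h(b, b), c ∪ c ∪ c, c ∪ c ∪ c), b ∪ b ∪ c ∪ c ∪ c ∪ c)
Right:  d(h(b, b), d((c ∪ c) ∪ b ∪ c, c ∪ c ∪ c, c ∪ c ∪ c), (c ∪ b) ∪ (c ∪ (c ∪ b)) ∪ c)
  Focus inside:  (c ∪ b) ∪ (c ∪ (c ∪ b)) ∪ c
  Flatten:  c ∪ b ∪ c ∪ c ∪ b ∪ c
  Sort arguments:  b ∪ b ∪ c ∪ c ∪ c ∪ c
  Rebuild:  d(h(b, b), d(b ∪ c ∪ c ∪ c, c ∪ c ∪ c, c ∪ c ∪ c), b ∪ b ∪ c ∪ c ∪ c ∪ c)

Answer: no — d(b ∪ c ∪ c ∪ c, d(h(b, b), c ∪ c ∪ c, c ∪ c ∪ c), b ∪ b ∪ c ∪ c ∪ c ∪ c) vs d(h(b, b), d(b ∪ c ∪ c ∪ c, c ∪ c ∪ c, c ∪ c ∪ c), b ∪ b ∪ c ∪ c ∪ c ∪ c)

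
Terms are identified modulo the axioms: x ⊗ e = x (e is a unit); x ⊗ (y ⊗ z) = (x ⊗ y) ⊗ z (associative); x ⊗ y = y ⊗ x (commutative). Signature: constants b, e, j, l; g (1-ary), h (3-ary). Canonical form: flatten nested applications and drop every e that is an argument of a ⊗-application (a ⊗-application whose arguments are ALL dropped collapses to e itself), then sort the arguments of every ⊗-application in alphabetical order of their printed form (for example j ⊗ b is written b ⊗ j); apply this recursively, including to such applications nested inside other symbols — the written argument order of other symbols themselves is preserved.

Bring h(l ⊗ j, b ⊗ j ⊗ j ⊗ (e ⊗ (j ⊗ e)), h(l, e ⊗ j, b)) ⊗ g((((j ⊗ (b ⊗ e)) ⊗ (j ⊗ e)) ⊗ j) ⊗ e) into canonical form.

Answer: g(b ⊗ j ⊗ j ⊗ j) ⊗ h(j ⊗ l, b ⊗ j ⊗ j ⊗ j, h(l, j, b))

Derivation:
Simplify inside:  h(l ⊗ j, b ⊗ j ⊗ j ⊗ (e ⊗ (j ⊗ e)), h(l, e ⊗ j, b))  →  h(j ⊗ l, b ⊗ j ⊗ j ⊗ j, h(l, j, b))
Canonicalize subterm:  g((((j ⊗ (b ⊗ e)) ⊗ (j ⊗ e)) ⊗ j) ⊗ e)  →  g(b ⊗ j ⊗ j ⊗ j)
Sort arguments:  g(b ⊗ j ⊗ j ⊗ j) ⊗ h(j ⊗ l, b ⊗ j ⊗ j ⊗ j, h(l, j, b))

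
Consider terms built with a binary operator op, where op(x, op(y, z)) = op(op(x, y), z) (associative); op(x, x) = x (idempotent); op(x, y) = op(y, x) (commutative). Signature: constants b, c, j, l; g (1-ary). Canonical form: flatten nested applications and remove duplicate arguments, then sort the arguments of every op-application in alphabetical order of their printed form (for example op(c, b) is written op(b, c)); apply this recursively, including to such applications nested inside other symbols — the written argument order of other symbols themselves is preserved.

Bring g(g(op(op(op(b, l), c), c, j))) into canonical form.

Answer: g(g(op(b, c, j, l)))

Derivation:
Work inside:  op(op(op(b, l), c), c, j)
Un-nest:  op(b, l, c, c, j)
Drop duplicates:  drop duplicate c
Sort arguments:  op(b, c, j, l)
Put back:  g(g(op(b, c, j, l)))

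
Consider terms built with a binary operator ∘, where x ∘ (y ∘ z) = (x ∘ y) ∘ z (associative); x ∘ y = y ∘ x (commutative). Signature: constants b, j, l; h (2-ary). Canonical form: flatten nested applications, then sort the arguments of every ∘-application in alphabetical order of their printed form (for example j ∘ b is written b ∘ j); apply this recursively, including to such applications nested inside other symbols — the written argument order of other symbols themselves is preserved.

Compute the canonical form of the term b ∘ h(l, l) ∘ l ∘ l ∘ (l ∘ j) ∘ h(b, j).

Answer: b ∘ h(b, j) ∘ h(l, l) ∘ j ∘ l ∘ l ∘ l

Derivation:
Flatten:  b ∘ h(l, l) ∘ l ∘ l ∘ l ∘ j ∘ h(b, j)
Sort:  b ∘ h(b, j) ∘ h(l, l) ∘ j ∘ l ∘ l ∘ l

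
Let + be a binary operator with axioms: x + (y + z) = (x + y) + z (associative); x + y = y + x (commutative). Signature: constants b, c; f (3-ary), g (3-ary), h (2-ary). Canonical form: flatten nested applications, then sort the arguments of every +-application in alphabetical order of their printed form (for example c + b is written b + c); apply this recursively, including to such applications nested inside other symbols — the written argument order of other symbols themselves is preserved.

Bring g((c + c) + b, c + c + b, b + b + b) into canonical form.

Focus inside:  (c + c) + b
Merge nested applications:  c + c + b
Sort arguments:  b + c + c
Put back:  g(b + c + c, b + c + c, b + b + b)

Answer: g(b + c + c, b + c + c, b + b + b)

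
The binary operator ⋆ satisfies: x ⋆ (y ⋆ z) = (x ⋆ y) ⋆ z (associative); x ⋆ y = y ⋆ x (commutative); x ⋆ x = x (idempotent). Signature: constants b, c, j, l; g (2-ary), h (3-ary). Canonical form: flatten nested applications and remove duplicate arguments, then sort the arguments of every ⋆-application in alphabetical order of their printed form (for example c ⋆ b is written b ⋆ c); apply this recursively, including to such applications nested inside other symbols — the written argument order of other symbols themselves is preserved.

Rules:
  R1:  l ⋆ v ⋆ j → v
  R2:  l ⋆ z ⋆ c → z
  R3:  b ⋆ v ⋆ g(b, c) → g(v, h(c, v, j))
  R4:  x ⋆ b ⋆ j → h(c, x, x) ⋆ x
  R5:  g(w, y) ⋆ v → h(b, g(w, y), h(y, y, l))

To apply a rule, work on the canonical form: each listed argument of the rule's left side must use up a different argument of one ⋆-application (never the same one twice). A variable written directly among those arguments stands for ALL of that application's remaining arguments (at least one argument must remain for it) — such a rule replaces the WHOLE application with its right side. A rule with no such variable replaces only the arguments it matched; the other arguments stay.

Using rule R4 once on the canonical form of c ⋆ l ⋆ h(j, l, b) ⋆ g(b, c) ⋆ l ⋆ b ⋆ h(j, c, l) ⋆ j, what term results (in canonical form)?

Canonical form:  b ⋆ c ⋆ g(b, c) ⋆ h(j, c, l) ⋆ h(j, l, b) ⋆ j ⋆ l
Match R4:  consume b, j;  x := c ⋆ g(b, c) ⋆ h(j, c, l) ⋆ h(j, l, b) ⋆ l
The extension variable absorbs all remaining arguments, so the whole application is rewritten.
Giving:  c ⋆ g(b, c) ⋆ h(c, c ⋆ g(b, c) ⋆ h(j, c, l) ⋆ h(j, l, b) ⋆ l, c ⋆ g(b, c) ⋆ h(j, c, l) ⋆ h(j, l, b) ⋆ l) ⋆ h(j, c, l) ⋆ h(j, l, b) ⋆ l

Answer: c ⋆ g(b, c) ⋆ h(c, c ⋆ g(b, c) ⋆ h(j, c, l) ⋆ h(j, l, b) ⋆ l, c ⋆ g(b, c) ⋆ h(j, c, l) ⋆ h(j, l, b) ⋆ l) ⋆ h(j, c, l) ⋆ h(j, l, b) ⋆ l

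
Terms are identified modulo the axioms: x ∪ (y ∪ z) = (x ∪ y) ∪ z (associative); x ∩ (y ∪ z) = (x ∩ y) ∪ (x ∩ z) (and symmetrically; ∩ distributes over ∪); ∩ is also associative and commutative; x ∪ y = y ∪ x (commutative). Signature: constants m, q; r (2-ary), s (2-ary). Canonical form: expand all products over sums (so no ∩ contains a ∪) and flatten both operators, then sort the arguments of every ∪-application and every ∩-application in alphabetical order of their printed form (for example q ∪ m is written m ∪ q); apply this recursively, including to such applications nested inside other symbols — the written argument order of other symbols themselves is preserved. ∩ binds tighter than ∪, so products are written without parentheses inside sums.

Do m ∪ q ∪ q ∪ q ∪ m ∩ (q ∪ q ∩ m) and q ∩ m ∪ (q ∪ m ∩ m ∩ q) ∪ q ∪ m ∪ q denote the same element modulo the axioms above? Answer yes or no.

Left:  m ∪ q ∪ q ∪ q ∪ m ∩ (q ∪ q ∩ m)
  Distribute:  m ∪ q ∪ q ∪ q ∪ m ∩ q ∪ m ∩ m ∩ q
  Order the arguments:  m ∪ m ∩ m ∩ q ∪ m ∩ q ∪ q ∪ q ∪ q
Right:  q ∩ m ∪ (q ∪ m ∩ m ∩ q) ∪ q ∪ m ∪ q
  Merge nested applications:  m ∩ q ∪ q ∪ m ∩ m ∩ q ∪ q ∪ m ∪ q
  Sort:  m ∪ m ∩ m ∩ q ∪ m ∩ q ∪ q ∪ q ∪ q

Answer: yes — both canonical forms are m ∪ m ∩ m ∩ q ∪ m ∩ q ∪ q ∪ q ∪ q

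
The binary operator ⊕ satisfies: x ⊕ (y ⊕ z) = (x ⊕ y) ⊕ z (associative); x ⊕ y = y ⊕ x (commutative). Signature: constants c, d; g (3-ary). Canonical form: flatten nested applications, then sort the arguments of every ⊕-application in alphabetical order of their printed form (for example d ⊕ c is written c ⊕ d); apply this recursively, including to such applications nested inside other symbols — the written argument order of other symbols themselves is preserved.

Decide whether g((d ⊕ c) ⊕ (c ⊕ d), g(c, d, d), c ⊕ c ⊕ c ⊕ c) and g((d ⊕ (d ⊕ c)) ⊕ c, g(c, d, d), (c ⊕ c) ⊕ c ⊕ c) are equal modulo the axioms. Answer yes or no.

Left:  g((d ⊕ c) ⊕ (c ⊕ d), g(c, d, d), c ⊕ c ⊕ c ⊕ c)
  Descend into:  (d ⊕ c) ⊕ (c ⊕ d)
  Flatten:  d ⊕ c ⊕ c ⊕ d
  Order the arguments:  c ⊕ c ⊕ d ⊕ d
  Reassemble:  g(c ⊕ c ⊕ d ⊕ d, g(c, d, d), c ⊕ c ⊕ c ⊕ c)
Right:  g((d ⊕ (d ⊕ c)) ⊕ c, g(c, d, d), (c ⊕ c) ⊕ c ⊕ c)
  Focus inside:  (d ⊕ (d ⊕ c)) ⊕ c
  Un-nest:  d ⊕ d ⊕ c ⊕ c
  Order the arguments:  c ⊕ c ⊕ d ⊕ d
  Put back:  g(c ⊕ c ⊕ d ⊕ d, g(c, d, d), c ⊕ c ⊕ c ⊕ c)

Answer: yes — both canonical forms are g(c ⊕ c ⊕ d ⊕ d, g(c, d, d), c ⊕ c ⊕ c ⊕ c)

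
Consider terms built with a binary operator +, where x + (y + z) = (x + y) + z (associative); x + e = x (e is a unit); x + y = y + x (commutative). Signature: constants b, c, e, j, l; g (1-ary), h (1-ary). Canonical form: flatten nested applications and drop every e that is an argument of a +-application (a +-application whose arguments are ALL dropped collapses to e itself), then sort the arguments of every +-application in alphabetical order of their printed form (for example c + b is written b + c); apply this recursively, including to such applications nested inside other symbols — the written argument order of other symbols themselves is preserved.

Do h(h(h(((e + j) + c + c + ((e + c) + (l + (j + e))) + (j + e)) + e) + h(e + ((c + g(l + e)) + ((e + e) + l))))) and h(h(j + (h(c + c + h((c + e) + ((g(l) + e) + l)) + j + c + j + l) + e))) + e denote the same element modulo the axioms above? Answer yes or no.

Left:  h(h(h(((e + j) + c + c + ((e + c) + (l + (j + e))) + (j + e)) + e) + h(e + ((c + g(l + e)) + ((e + e) + l)))))
  Descend into:  h(((e + j) + c + c + ((e + c) + (l + (j + e))) + (j + e)) + e) + h(e + ((c + g(l + e)) + ((e + e) + l)))
  Simplify inside:  h(((e + j) + c + c + ((e + c) + (l + (j + e))) + (j + e)) + e)  →  h(c + c + c + j + j + j + l)
  Simplify inside:  h(e + ((c + g(l + e)) + ((e + e) + l)))  →  h(c + g(l) + l)
  Sort:  h(c + c + c + j + j + j + l) + h(c + g(l) + l)
  Rebuild:  h(h(h(c + c + c + j + j + j + l) + h(c + g(l) + l)))
Right:  h(h(j + (h(c + c + h((c + e) + ((g(l) + e) + l)) + j + c + j + l) + e))) + e
  Canonicalize subterm:  h(h(j + (h(c + c + h((c + e) + ((g(l) + e) + l)) + j + c + j + l) + e)))  →  h(h(h(c + c + c + h(c + g(l) + l) + j + j + l) + j))
  Drop the unit:  drop e
  Sort arguments:  h(h(h(c + c + c + h(c + g(l) + l) + j + j + l) + j))

Answer: no — h(h(h(c + c + c + j + j + j + l) + h(c + g(l) + l))) vs h(h(h(c + c + c + h(c + g(l) + l) + j + j + l) + j))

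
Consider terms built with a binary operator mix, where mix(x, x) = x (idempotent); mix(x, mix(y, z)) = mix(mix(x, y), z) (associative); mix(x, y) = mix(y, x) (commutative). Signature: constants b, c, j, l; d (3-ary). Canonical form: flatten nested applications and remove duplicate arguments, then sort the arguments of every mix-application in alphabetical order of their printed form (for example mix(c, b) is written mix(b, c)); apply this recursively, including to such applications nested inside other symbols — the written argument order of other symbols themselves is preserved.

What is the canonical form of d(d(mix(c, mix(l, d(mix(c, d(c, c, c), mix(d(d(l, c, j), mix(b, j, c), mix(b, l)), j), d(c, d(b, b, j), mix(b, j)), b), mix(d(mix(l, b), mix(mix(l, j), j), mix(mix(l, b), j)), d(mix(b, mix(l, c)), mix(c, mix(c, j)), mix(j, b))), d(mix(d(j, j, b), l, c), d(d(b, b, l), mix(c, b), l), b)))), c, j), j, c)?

Work inside:  mix(c, mix(l, d(mix(c, d(c, c, c), mix(d(d(l, c, j), mix(b, j, c), mix(b, l)), j), d(c, d(b, b, j), mix(b, j)), b), mix(d(mix(l, b), mix(mix(l, j), j), mix(mix(l, b), j)), d(mix(b, mix(l, c)), mix(c, mix(c, j)), mix(j, b))), d(mix(d(j, j, b), l, c), d(d(b, b, l), mix(c, b), l), b))))
Merge nested applications:  mix(c, l, d(mix(c, d(c, c, c), mix(d(d(l, c, j), mix(b, j, c), mix(b, l)), j), d(c, d(b, b, j), mix(b, j)), b), mix(d(mix(l, b), mix(mix(l, j), j), mix(mix(l, b), j)), d(mix(b, mix(l, c)), mix(c, mix(c, j)), mix(j, b))), d(mix(d(j, j, b), l, c), d(d(b, b, l), mix(c, b), l), b)))
Inside:  d(mix(c, d(c, c, c), mix(d(d(l, c, j), mix(b, j, c), mix(b, l)), j), d(c, d(b, b, j), mix(b, j)), b), mix(d(mix(l, b), mix(mix(l, j), j), mix(mix(l, b), j)), d(mix(b, mix(l, c)), mix(c, mix(c, j)), mix(j, b))), d(mix(d(j, j, b), l, c), d(d(b, b, l), mix(c, b), l), b))  →  d(mix(b, c, d(c, c, c), d(c, d(b, b, j), mix(b, j)), d(d(l, c, j), mix(b, c, j), mix(b, l)), j), mix(d(mix(b, c, l), mix(c, j), mix(b, j)), d(mix(b, l), mix(j, l), mix(b, j, l))), d(mix(c, d(j, j, b), l), d(d(b, b, l), mix(b, c), l), b))
Sort arguments:  mix(c, d(mix(b, c, d(c, c, c), d(c, d(b, b, j), mix(b, j)), d(d(l, c, j), mix(b, c, j), mix(b, l)), j), mix(d(mix(b, c, l), mix(c, j), mix(b, j)), d(mix(b, l), mix(j, l), mix(b, j, l))), d(mix(c, d(j, j, b), l), d(d(b, b, l), mix(b, c), l), b)), l)
Reassemble:  d(d(mix(c, d(mix(b, c, d(c, c, c), d(c, d(b, b, j), mix(b, j)), d(d(l, c, j), mix(b, c, j), mix(b, l)), j), mix(d(mix(b, c, l), mix(c, j), mix(b, j)), d(mix(b, l), mix(j, l), mix(b, j, l))), d(mix(c, d(j, j, b), l), d(d(b, b, l), mix(b, c), l), b)), l), c, j), j, c)

Answer: d(d(mix(c, d(mix(b, c, d(c, c, c), d(c, d(b, b, j), mix(b, j)), d(d(l, c, j), mix(b, c, j), mix(b, l)), j), mix(d(mix(b, c, l), mix(c, j), mix(b, j)), d(mix(b, l), mix(j, l), mix(b, j, l))), d(mix(c, d(j, j, b), l), d(d(b, b, l), mix(b, c), l), b)), l), c, j), j, c)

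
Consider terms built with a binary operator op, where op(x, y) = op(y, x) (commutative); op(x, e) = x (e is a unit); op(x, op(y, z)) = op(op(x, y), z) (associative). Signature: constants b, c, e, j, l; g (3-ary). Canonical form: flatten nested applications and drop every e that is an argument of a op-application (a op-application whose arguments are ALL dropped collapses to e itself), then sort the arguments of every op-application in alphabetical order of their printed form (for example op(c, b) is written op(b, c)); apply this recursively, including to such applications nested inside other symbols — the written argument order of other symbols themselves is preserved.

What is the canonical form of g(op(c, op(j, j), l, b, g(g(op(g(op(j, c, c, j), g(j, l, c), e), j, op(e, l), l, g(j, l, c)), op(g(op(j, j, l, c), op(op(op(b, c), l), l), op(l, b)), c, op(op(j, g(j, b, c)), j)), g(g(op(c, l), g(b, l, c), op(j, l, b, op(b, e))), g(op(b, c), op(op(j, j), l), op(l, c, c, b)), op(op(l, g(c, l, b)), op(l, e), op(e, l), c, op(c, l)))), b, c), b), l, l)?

Answer: g(op(b, b, c, g(g(op(g(j, l, c), g(op(c, c, j, j), g(j, l, c), e), j, l, l), op(c, g(j, b, c), g(op(c, j, j, l), op(b, c, l, l), op(b, l)), j, j), g(g(op(c, l), g(b, l, c), op(b, b, j, l)), g(op(b, c), op(j, j, l), op(b, c, c, l)), op(c, c, g(c, l, b), l, l, l, l))), b, c), j, j, l), l, l)

Derivation:
Focus inside:  op(c, op(j, j), l, b, g(g(op(g(op(j, c, c, j), g(j, l, c), e), j, op(e, l), l, g(j, l, c)), op(g(op(j, j, l, c), op(op(op(b, c), l), l), op(l, b)), c, op(op(j, g(j, b, c)), j)), g(g(op(c, l), g(b, l, c), op(j, l, b, op(b, e))), g(op(b, c), op(op(j, j), l), op(l, c, c, b)), op(op(l, g(c, l, b)), op(l, e), op(e, l), c, op(c, l)))), b, c), b)
Un-nest:  op(c, j, j, l, b, g(g(op(g(op(j, c, c, j), g(j, l, c), e), j, op(e, l), l, g(j, l, c)), op(g(op(j, j, l, c), op(op(op(b, c), l), l), op(l, b)), c, op(op(j, g(j, b, c)), j)), g(g(op(c, l), g(b, l, c), op(j, l, b, op(b, e))), g(op(b, c), op(op(j, j), l), op(l, c, c, b)), op(op(l, g(c, l, b)), op(l, e), op(e, l), c, op(c, l)))), b, c), b)
Inside:  g(g(op(g(op(j, c, c, j), g(j, l, c), e), j, op(e, l), l, g(j, l, c)), op(g(op(j, j, l, c), op(op(op(b, c), l), l), op(l, b)), c, op(op(j, g(j, b, c)), j)), g(g(op(c, l), g(b, l, c), op(j, l, b, op(b, e))), g(op(b, c), op(op(j, j), l), op(l, c, c, b)), op(op(l, g(c, l, b)), op(l, e), op(e, l), c, op(c, l)))), b, c)  →  g(g(op(g(j, l, c), g(op(c, c, j, j), g(j, l, c), e), j, l, l), op(c, g(j, b, c), g(op(c, j, j, l), op(b, c, l, l), op(b, l)), j, j), g(g(op(c, l), g(b, l, c), op(b, b, j, l)), g(op(b, c), op(j, j, l), op(b, c, c, l)), op(c, c, g(c, l, b), l, l, l, l))), b, c)
Sort arguments:  op(b, b, c, g(g(op(g(j, l, c), g(op(c, c, j, j), g(j, l, c), e), j, l, l), op(c, g(j, b, c), g(op(c, j, j, l), op(b, c, l, l), op(b, l)), j, j), g(g(op(c, l), g(b, l, c), op(b, b, j, l)), g(op(b, c), op(j, j, l), op(b, c, c, l)), op(c, c, g(c, l, b), l, l, l, l))), b, c), j, j, l)
Rebuild:  g(op(b, b, c, g(g(op(g(j, l, c), g(op(c, c, j, j), g(j, l, c), e), j, l, l), op(c, g(j, b, c), g(op(c, j, j, l), op(b, c, l, l), op(b, l)), j, j), g(g(op(c, l), g(b, l, c), op(b, b, j, l)), g(op(b, c), op(j, j, l), op(b, c, c, l)), op(c, c, g(c, l, b), l, l, l, l))), b, c), j, j, l), l, l)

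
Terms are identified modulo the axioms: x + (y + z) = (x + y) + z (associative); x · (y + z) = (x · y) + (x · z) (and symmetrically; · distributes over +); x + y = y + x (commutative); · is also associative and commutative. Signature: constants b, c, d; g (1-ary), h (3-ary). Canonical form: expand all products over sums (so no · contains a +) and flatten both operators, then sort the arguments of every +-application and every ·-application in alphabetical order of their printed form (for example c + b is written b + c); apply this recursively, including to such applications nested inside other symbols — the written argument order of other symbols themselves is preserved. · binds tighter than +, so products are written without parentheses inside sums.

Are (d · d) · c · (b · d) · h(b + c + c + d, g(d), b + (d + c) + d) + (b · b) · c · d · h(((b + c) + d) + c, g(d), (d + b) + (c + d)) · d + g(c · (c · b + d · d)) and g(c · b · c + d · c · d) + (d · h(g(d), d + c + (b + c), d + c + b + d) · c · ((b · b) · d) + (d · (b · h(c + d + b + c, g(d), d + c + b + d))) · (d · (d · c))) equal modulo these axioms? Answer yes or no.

Left:  (d · d) · c · (b · d) · h(b + c + c + d, g(d), b + (d + c) + d) + (b · b) · c · d · h(((b + c) + d) + c, g(d), (d + b) + (c + d)) · d + g(c · (c · b + d · d))
  Expand products over sums:  b · c · d · d · d · h(b + c + c + d, g(d), b + c + d + d) + b · b · c · d · d · h(b + c + c + d, g(d), b + c + d + d) + g(b · c · c + c · d · d)
  Sort arguments:  b · b · c · d · d · h(b + c + c + d, g(d), b + c + d + d) + b · c · d · d · d · h(b + c + c + d, g(d), b + c + d + d) + g(b · c · c + c · d · d)
Right:  g(c · b · c + d · c · d) + (d · h(g(d), d + c + (b + c), d + c + b + d) · c · ((b · b) · d) + (d · (b · h(c + d + b + c, g(d), d + c + b + d))) · (d · (d · c)))
  Flatten:  g(b · c · c + c · d · d) + b · b · c · d · d · h(g(d), b + c + c + d, b + c + d + d) + b · c · d · d · d · h(b + c + c + d, g(d), b + c + d + d)
  Sort:  b · b · c · d · d · h(g(d), b + c + c + d, b + c + d + d) + b · c · d · d · d · h(b + c + c + d, g(d), b + c + d + d) + g(b · c · c + c · d · d)

Answer: no — b · b · c · d · d · h(b + c + c + d, g(d), b + c + d + d) + b · c · d · d · d · h(b + c + c + d, g(d), b + c + d + d) + g(b · c · c + c · d · d) vs b · b · c · d · d · h(g(d), b + c + c + d, b + c + d + d) + b · c · d · d · d · h(b + c + c + d, g(d), b + c + d + d) + g(b · c · c + c · d · d)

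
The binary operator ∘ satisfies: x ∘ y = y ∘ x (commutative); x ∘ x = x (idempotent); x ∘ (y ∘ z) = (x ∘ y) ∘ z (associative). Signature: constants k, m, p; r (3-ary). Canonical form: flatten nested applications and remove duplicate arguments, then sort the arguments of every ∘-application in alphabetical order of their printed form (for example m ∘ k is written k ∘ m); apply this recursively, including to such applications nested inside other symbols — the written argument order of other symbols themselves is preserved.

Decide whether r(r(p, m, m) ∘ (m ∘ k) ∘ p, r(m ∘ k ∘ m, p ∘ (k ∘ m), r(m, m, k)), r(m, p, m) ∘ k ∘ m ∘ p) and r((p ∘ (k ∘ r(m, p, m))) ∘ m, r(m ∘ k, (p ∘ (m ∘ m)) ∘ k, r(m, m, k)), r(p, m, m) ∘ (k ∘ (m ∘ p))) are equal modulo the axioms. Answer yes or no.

Left:  r(r(p, m, m) ∘ (m ∘ k) ∘ p, r(m ∘ k ∘ m, p ∘ (k ∘ m), r(m, m, k)), r(m, p, m) ∘ k ∘ m ∘ p)
  Focus inside:  r(p, m, m) ∘ (m ∘ k) ∘ p
  Flatten:  r(p, m, m) ∘ m ∘ k ∘ p
  Order the arguments:  k ∘ m ∘ p ∘ r(p, m, m)
  Reassemble:  r(k ∘ m ∘ p ∘ r(p, m, m), r(k ∘ m, k ∘ m ∘ p, r(m, m, k)), k ∘ m ∘ p ∘ r(m, p, m))
Right:  r((p ∘ (k ∘ r(m, p, m))) ∘ m, r(m ∘ k, (p ∘ (m ∘ m)) ∘ k, r(m, m, k)), r(p, m, m) ∘ (k ∘ (m ∘ p)))
  Work inside:  r(p, m, m) ∘ (k ∘ (m ∘ p))
  Un-nest:  r(p, m, m) ∘ k ∘ m ∘ p
  Sort:  k ∘ m ∘ p ∘ r(p, m, m)
  Rebuild:  r(k ∘ m ∘ p ∘ r(m, p, m), r(k ∘ m, k ∘ m ∘ p, r(m, m, k)), k ∘ m ∘ p ∘ r(p, m, m))

Answer: no — r(k ∘ m ∘ p ∘ r(p, m, m), r(k ∘ m, k ∘ m ∘ p, r(m, m, k)), k ∘ m ∘ p ∘ r(m, p, m)) vs r(k ∘ m ∘ p ∘ r(m, p, m), r(k ∘ m, k ∘ m ∘ p, r(m, m, k)), k ∘ m ∘ p ∘ r(p, m, m))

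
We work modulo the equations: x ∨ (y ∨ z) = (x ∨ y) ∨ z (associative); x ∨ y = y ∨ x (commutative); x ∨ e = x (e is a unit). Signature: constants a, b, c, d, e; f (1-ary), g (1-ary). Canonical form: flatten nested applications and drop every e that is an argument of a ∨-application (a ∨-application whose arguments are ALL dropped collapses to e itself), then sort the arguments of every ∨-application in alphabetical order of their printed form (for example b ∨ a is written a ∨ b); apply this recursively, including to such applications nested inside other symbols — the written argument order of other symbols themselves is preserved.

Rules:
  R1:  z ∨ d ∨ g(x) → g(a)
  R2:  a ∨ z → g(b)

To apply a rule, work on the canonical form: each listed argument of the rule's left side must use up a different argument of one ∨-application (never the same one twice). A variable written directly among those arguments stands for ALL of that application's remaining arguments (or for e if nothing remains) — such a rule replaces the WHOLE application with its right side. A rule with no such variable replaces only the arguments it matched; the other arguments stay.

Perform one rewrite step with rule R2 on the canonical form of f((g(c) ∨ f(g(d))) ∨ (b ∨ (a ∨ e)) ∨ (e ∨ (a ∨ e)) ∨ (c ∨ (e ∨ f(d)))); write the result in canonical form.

Answer: f(g(b))

Derivation:
Canonical form:  f(a ∨ a ∨ b ∨ c ∨ f(d) ∨ f(g(d)) ∨ g(c))
R2 matches:  uses a;  z := a ∨ b ∨ c ∨ f(d) ∨ f(g(d)) ∨ g(c)
The extension variable absorbs all remaining arguments, so the whole application is rewritten.
New term:  f(g(b))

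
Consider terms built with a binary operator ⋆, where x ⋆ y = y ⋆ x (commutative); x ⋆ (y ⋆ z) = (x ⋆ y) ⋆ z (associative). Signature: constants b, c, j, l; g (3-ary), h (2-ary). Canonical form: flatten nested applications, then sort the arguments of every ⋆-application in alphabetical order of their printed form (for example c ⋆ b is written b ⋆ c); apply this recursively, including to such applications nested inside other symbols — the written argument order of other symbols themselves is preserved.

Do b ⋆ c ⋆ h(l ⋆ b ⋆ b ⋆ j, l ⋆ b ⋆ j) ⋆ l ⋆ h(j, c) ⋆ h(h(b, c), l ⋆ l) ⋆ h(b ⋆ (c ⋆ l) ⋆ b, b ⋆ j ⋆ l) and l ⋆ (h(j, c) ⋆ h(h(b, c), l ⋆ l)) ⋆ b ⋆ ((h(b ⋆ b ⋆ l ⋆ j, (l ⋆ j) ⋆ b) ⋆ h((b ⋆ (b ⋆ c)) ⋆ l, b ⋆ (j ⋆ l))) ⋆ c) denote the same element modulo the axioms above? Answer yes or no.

Answer: yes — both canonical forms are b ⋆ c ⋆ h(b ⋆ b ⋆ c ⋆ l, b ⋆ j ⋆ l) ⋆ h(b ⋆ b ⋆ j ⋆ l, b ⋆ j ⋆ l) ⋆ h(h(b, c), l ⋆ l) ⋆ h(j, c) ⋆ l

Derivation:
Left:  b ⋆ c ⋆ h(l ⋆ b ⋆ b ⋆ j, l ⋆ b ⋆ j) ⋆ l ⋆ h(j, c) ⋆ h(h(b, c), l ⋆ l) ⋆ h(b ⋆ (c ⋆ l) ⋆ b, b ⋆ j ⋆ l)
  Canonicalize subterm:  h(l ⋆ b ⋆ b ⋆ j, l ⋆ b ⋆ j)  →  h(b ⋆ b ⋆ j ⋆ l, b ⋆ j ⋆ l)
  Canonicalize subterm:  h(b ⋆ (c ⋆ l) ⋆ b, b ⋆ j ⋆ l)  →  h(b ⋆ b ⋆ c ⋆ l, b ⋆ j ⋆ l)
  Order the arguments:  b ⋆ c ⋆ h(b ⋆ b ⋆ c ⋆ l, b ⋆ j ⋆ l) ⋆ h(b ⋆ b ⋆ j ⋆ l, b ⋆ j ⋆ l) ⋆ h(h(b, c), l ⋆ l) ⋆ h(j, c) ⋆ l
Right:  l ⋆ (h(j, c) ⋆ h(h(b, c), l ⋆ l)) ⋆ b ⋆ ((h(b ⋆ b ⋆ l ⋆ j, (l ⋆ j) ⋆ b) ⋆ h((b ⋆ (b ⋆ c)) ⋆ l, b ⋆ (j ⋆ l))) ⋆ c)
  Flatten:  l ⋆ h(j, c) ⋆ h(h(b, c), l ⋆ l) ⋆ b ⋆ h(b ⋆ b ⋆ l ⋆ j, (l ⋆ j) ⋆ b) ⋆ h((b ⋆ (b ⋆ c)) ⋆ l, b ⋆ (j ⋆ l)) ⋆ c
  Inside:  h(b ⋆ b ⋆ l ⋆ j, (l ⋆ j) ⋆ b)  →  h(b ⋆ b ⋆ j ⋆ l, b ⋆ j ⋆ l)
  Inside:  h((b ⋆ (b ⋆ c)) ⋆ l, b ⋆ (j ⋆ l))  →  h(b ⋆ b ⋆ c ⋆ l, b ⋆ j ⋆ l)
  Sort arguments:  b ⋆ c ⋆ h(b ⋆ b ⋆ c ⋆ l, b ⋆ j ⋆ l) ⋆ h(b ⋆ b ⋆ j ⋆ l, b ⋆ j ⋆ l) ⋆ h(h(b, c), l ⋆ l) ⋆ h(j, c) ⋆ l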